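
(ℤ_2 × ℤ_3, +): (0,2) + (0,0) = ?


Operation: componentwise addition mod (2, 3)
(0,2) + (0,0) = ((a₁+b₁) mod 2, (a₂+b₂) mod 3) with a = (0,2), b = (0,0)

(0,2) + (0,0) = (0,2)


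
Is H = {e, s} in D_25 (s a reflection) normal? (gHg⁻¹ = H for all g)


H = {e, s} in D_25 (s a reflection)
r·s·r⁻¹ = sr⁻² ≠ s for n ≥ 3, so {e, s} is not closed under conjugation

No, not a normal subgroup


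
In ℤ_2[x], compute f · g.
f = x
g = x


Expand and collect like terms; reduce coefficients mod 2:
x^0: 0·0 = 0 ≡ 0 (mod 2)
x^1: 0·1 + 1·0 = 0 ≡ 0 (mod 2)
x^2: 1·1 = 1 ≡ 1 (mod 2)
Result: x^2

f · g = x^2


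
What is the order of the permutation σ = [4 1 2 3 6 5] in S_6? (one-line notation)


Cycle decomposition: (1 4 3 2) (5 6)
Cycle lengths: 4, 2
Order = lcm(4, 2) = 4

ord(σ) = 4


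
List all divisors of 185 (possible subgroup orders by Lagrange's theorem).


Lagrange's theorem: |H| divides |G|
|G| = 185
Divisors of 185: 1, 5, 37, 185

Possible subgroup orders: {1, 5, 37, 185}


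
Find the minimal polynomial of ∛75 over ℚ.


∛75 satisfies x³ - 75 = 0, irreducible over ℚ (no rational root; 75 is not a perfect cube)

Minimal polynomial: x³ - 75


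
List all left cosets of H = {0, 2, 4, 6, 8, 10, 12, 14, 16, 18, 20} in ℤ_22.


H = {0, 2, 4, 6, 8, 10, 12, 14, 16, 18, 20}, |H| = 11
Number of cosets = |G|/|H| = 22/11 = 2
0 + H = {0, 2, 4, 6, 8, 10, 12, 14, 16, 18, 20}
1 + H = {1, 3, 5, 7, 9, 11, 13, 15, 17, 19, 21}

Cosets: 0+H={0,2,4,6,8,10,12,14,16,18,20}; 1+H={1,3,5,7,9,11,13,15,17,19,21}


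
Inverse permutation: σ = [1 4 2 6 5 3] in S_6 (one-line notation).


To find σ⁻¹, swap domain and range:
σ(1) = 1 → σ⁻¹(1) = 1
σ(2) = 4 → σ⁻¹(4) = 2
σ(3) = 2 → σ⁻¹(2) = 3
σ(4) = 6 → σ⁻¹(6) = 4
σ(5) = 5 → σ⁻¹(5) = 5
σ(6) = 3 → σ⁻¹(3) = 6

σ⁻¹ = [1 3 6 2 5 4]


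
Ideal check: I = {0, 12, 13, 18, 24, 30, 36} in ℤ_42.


Check ideal conditions for I = {0, 12, 13, 18, 24, 30, 36} in ℤ_42:
(1) I is an additive subgroup? No
(2) For r ∈ ℤ_42 and a ∈ I: r·a ∈ I? No  [counterexample: r=2, a=13, r·a mod 42 = 26 ∉ I]

No, I is not an ideal of ℤ_42


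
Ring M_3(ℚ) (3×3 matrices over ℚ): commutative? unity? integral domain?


Matrix multiplication is non-commutative for n ≥ 2; the identity matrix I is the unity; singular matrices give zero divisors, so not an integral domain
Commutative: No
Integral domain: No
Has unity: Yes

M_3(ℚ) (3×3 matrices over ℚ): Commutative=No, Unity=Yes


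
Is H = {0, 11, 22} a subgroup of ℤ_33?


Subgroup test for H = {0, 11, 22} in (ℤ_33, +):
(1) 0 ∈ H? Yes
(2) Closure: for all a,b ∈ H, (a+b) mod 33 ∈ H? Yes
(3) Inverses: for all a ∈ H, -a mod 33 ∈ H? Yes

Yes, H is a subgroup of ℤ_33


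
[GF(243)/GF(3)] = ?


GF(243) = GF(3^5), so the extension degree is 5

[GF(243)/GF(3)] = 5


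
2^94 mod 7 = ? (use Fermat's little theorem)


Fermat's little theorem: if p is prime and gcd(a,p)=1, then a^(p-1) ≡ 1 (mod p)
p = 7 is prime, gcd(2,7) = 1
Reduce exponent: 94 mod 6 = 4
So 2^94 ≡ 2^4 (mod 7)
2^4 mod 7 = 2

2^94 ≡ 2 (mod 7)


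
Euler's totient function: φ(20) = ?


φ(n) = count of k ∈ {1,...,n} with gcd(k,n)=1
Coprimes to 20: {1, 3, 7, 9, 11, 13, 17, 19}
Count: 8

φ(20) = 8


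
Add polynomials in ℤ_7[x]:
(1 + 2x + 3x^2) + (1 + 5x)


Add coefficients mod 7:
x^0: 1 + 1 = 2 (mod 7)
x^1: 2 + 5 = 0 (mod 7)
x^2: 3 + 0 = 3 (mod 7)
Result: 2 + 3x^2

f + g = 2 + 3x^2


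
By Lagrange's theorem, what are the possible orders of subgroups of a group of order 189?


Lagrange's theorem: |H| divides |G|
|G| = 189
Divisors of 189: 1, 3, 7, 9, 21, 27, 63, 189

Possible subgroup orders: {1, 3, 7, 9, 21, 27, 63, 189}


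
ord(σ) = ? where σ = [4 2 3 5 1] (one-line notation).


Cycle decomposition: (1 4 5)
Cycle lengths: 3
Order = lcm(3) = 3

ord(σ) = 3


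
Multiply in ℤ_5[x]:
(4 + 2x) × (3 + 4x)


Expand and collect like terms; reduce coefficients mod 5:
x^0: 4·3 = 12 ≡ 2 (mod 5)
x^1: 4·4 + 2·3 = 22 ≡ 2 (mod 5)
x^2: 2·4 = 8 ≡ 3 (mod 5)
Result: 2 + 2x + 3x^2

f · g = 2 + 2x + 3x^2


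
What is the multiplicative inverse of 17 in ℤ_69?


Use the extended Euclidean algorithm to write 1 = 17·s + 69·t; then s mod 69 is the inverse.
Euclidean algorithm:
  17 = 0·69 + 17
  69 = 4·17 + 1
  17 = 17·1 + 0
gcd(17,69) = 1
Back-substitution gives: 17·(-4) + 69·(1) = 1
So 17⁻¹ ≡ -4 ≡ 65 (mod 69)
Check: 17 × 65 = 1105 ≡ 1 (mod 69) ✓

17⁻¹ ≡ 65 (mod 69)


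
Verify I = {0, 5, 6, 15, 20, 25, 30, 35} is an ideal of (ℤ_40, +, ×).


Check ideal conditions for I = {0, 5, 6, 15, 20, 25, 30, 35} in ℤ_40:
(1) I is an additive subgroup? No
(2) For r ∈ ℤ_40 and a ∈ I: r·a ∈ I? No  [counterexample: r=2, a=5, r·a mod 40 = 10 ∉ I]

No, I is not an ideal of ℤ_40


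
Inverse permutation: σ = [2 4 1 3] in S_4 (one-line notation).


To find σ⁻¹, swap domain and range:
σ(1) = 2 → σ⁻¹(2) = 1
σ(2) = 4 → σ⁻¹(4) = 2
σ(3) = 1 → σ⁻¹(1) = 3
σ(4) = 3 → σ⁻¹(3) = 4

σ⁻¹ = [3 1 4 2]


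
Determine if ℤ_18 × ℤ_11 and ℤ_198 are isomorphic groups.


Comparing ℤ_18 × ℤ_11 and ℤ_198:
gcd(18,11) = 1, so ℤ_18 × ℤ_11 ≅ ℤ_198 (CRT)

Yes, ℤ_18 × ℤ_11 ≅ ℤ_198


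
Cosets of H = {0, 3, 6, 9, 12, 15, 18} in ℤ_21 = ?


H = {0, 3, 6, 9, 12, 15, 18}, |H| = 7
Number of cosets = |G|/|H| = 21/7 = 3
0 + H = {0, 3, 6, 9, 12, 15, 18}
1 + H = {1, 4, 7, 10, 13, 16, 19}
2 + H = {2, 5, 8, 11, 14, 17, 20}

Cosets: 0+H={0,3,6,9,12,15,18}; 1+H={1,4,7,10,13,16,19}; 2+H={2,5,8,11,14,17,20}


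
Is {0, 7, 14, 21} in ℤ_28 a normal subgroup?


H = {0, 7, 14, 21} in ℤ_28
ℤ_28 is abelian; every subgroup of an abelian group is normal

Yes, normal subgroup


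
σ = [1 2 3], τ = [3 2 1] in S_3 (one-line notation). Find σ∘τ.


σ∘τ: apply τ first, then σ
1 →τ 3 →σ 3
2 →τ 2 →σ 2
3 →τ 1 →σ 1

σ∘τ = [3 2 1]


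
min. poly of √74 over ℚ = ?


√74 satisfies x² - 74 = 0, irreducible over ℚ since 74 is squarefree

Minimal polynomial: x² - 74


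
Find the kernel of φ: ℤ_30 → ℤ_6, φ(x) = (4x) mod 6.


Kernel = preimage of identity
ker(φ) = {x ∈ ℤ_30 : 4x ≡ 0 (mod 6)}. Since 6 | 30, φ is well-defined. The kernel is the cyclic subgroup ⟨3⟩ of ℤ_30 (order 10), i.e. {0, 3, 6, 9, 12, 15, 18, 21, 24, 27}

ker(φ) = {0, 3, 6, 9, 12, 15, 18, 21, 24, 27}


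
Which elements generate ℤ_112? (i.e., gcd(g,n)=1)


g generates ℤ_n iff gcd(g,n) = 1
Prime factors of 112: 2, 7
Generators are g ∈ {1,...,111} not divisible by any of these primes.
Generators: {1, 3, 5, 9, 11, 13, 15, 17, 19, 23, 25, 27, 29, 31, 33, 37, 39, 41, 43, 45, 47, 51, 53, 55, 57, 59, 61, 65, 67, 69, 71, 73, 75, 79, 81, 83, 85, 87, 89, 93, 95, 97, 99, 101, 103, 107, 109, 111}
Number of generators = φ(112) = 48

Generators of ℤ_112 = {1, 3, 5, 9, 11, 13, 15, 17, 19, 23, 25, 27, 29, 31, 33, 37, 39, 41, 43, 45, 47, 51, 53, 55, 57, 59, 61, 65, 67, 69, 71, 73, 75, 79, 81, 83, 85, 87, 89, 93, 95, 97, 99, 101, 103, 107, 109, 111}


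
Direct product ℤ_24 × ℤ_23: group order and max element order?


|ℤ_24 × ℤ_23| = 24 × 23 = 552
Max element order = lcm(24,23) = 552
Cyclic? Yes (gcd=1)

|ℤ_24×ℤ_23| = 552, max element order = 552


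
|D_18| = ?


|D_n| = 2n (n rotations and n reflections)
|D_18| = 2×18 = 36

|D_18| = 36


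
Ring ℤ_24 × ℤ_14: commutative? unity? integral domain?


Direct product ring; commutative with unity (1,1); but (1,0)·(0,1) = (0,0) gives zero divisors, so not an integral domain
Commutative: Yes
Integral domain: No
Has unity: Yes

ℤ_24 × ℤ_14: Commutative=Yes, Unity=Yes


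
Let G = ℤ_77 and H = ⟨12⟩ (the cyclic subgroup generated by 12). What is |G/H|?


|⟨12⟩| = n / gcd(12, 77) = 77 / 1 = 77
H is normal (ℤ_77 is abelian).
|G/H| = |G| / |H| = 77 / 77 = 1

|G/H| = 1


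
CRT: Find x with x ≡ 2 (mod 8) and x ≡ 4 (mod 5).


m₁ = 8, m₂ = 5, gcd = 1, so CRT applies. M = m₁·m₂ = 40
Let M₁ = M/m₁ = 5, M₂ = M/m₂ = 8
Find y₁ ≡ M₁⁻¹ (mod m₁): 5⁻¹ ≡ 5 (mod 8)
Find y₂ ≡ M₂⁻¹ (mod m₂): 8⁻¹ ≡ 2 (mod 5)
x = a₁·M₁·y₁ + a₂·M₂·y₂ = 2·5·5 + 4·8·2 = 114
Reduce mod 40: x ≡ 34
Check: 34 mod 8 = 2 ✓, 34 mod 5 = 4 ✓

x ≡ 34 (mod 40)


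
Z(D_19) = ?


Z(G) = {g ∈ G | gx = xg for all x ∈ G}
For odd n, Z(D_n) = {e}: no nontrivial rotation commutes with all reflections

Z(D_19) = {e}


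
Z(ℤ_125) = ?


Z(G) = {g ∈ G | gx = xg for all x ∈ G}
ℤ_125 is abelian, so Z(G) = G

Z(ℤ_125) = ℤ_125


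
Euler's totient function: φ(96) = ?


Factor n: 96 = 2^5 × 3
φ(n) = n · ∏(1 - 1/p) over distinct primes p | n
φ(96) = 96 · (1 - 1/2) · (1 - 1/3) = 32

φ(96) = 32


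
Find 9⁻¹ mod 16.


Use the extended Euclidean algorithm to write 1 = 9·s + 16·t; then s mod 16 is the inverse.
Euclidean algorithm:
  9 = 0·16 + 9
  16 = 1·9 + 7
  9 = 1·7 + 2
  7 = 3·2 + 1
  2 = 2·1 + 0
gcd(9,16) = 1
Back-substitution gives: 9·(-7) + 16·(4) = 1
So 9⁻¹ ≡ -7 ≡ 9 (mod 16)
Check: 9 × 9 = 81 ≡ 1 (mod 16) ✓

9⁻¹ ≡ 9 (mod 16)


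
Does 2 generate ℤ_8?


g generates ℤ_n iff gcd(g, n) = 1
gcd(2, 8) = 2
Since gcd = 2 ≠ 1, ⟨2⟩ has order 4 < 8, so 2 is not a generator.

No, 2 does not generate ℤ_8


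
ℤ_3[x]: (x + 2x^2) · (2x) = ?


Expand and collect like terms; reduce coefficients mod 3:
x^0: 0·0 = 0 ≡ 0 (mod 3)
x^1: 0·2 + 1·0 = 0 ≡ 0 (mod 3)
x^2: 1·2 + 2·0 = 2 ≡ 2 (mod 3)
x^3: 2·2 = 4 ≡ 1 (mod 3)
Result: 2x^2 + x^3

f · g = 2x^2 + x^3


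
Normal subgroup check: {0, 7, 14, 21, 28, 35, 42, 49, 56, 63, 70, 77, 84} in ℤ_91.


H = {0, 7, 14, 21, 28, 35, 42, 49, 56, 63, 70, 77, 84} in ℤ_91
ℤ_91 is abelian; every subgroup of an abelian group is normal

Yes, normal subgroup


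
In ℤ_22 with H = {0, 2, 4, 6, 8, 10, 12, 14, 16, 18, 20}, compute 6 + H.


6 + H = {6 + h (mod 22) : h ∈ H}
6+0=6, 6+2=8, 6+4=10, 6+6=12, 6+8=14, 6+10=16, 6+12=18, 6+14=20, 6+16=0, 6+18=2, 6+20=4
6 + H = {0, 2, 4, 6, 8, 10, 12, 14, 16, 18, 20} = 0 + H

6 + H = {0, 2, 4, 6, 8, 10, 12, 14, 16, 18, 20}


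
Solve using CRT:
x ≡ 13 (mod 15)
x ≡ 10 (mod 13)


m₁ = 15, m₂ = 13, gcd = 1, so CRT applies. M = m₁·m₂ = 195
Let M₁ = M/m₁ = 13, M₂ = M/m₂ = 15
Find y₁ ≡ M₁⁻¹ (mod m₁): 13⁻¹ ≡ 7 (mod 15)
Find y₂ ≡ M₂⁻¹ (mod m₂): 15⁻¹ ≡ 7 (mod 13)
x = a₁·M₁·y₁ + a₂·M₂·y₂ = 13·13·7 + 10·15·7 = 2233
Reduce mod 195: x ≡ 88
Check: 88 mod 15 = 13 ✓, 88 mod 13 = 10 ✓

x ≡ 88 (mod 195)


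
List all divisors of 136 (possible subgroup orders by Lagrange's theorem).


Lagrange's theorem: |H| divides |G|
|G| = 136
Divisors of 136: 1, 2, 4, 8, 17, 34, 68, 136

Possible subgroup orders: {1, 2, 4, 8, 17, 34, 68, 136}


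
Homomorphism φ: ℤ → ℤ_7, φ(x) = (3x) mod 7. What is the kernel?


Kernel = preimage of identity
ker(φ) = {x ∈ ℤ : 3x ≡ 0 (mod 7)}. gcd(3,7) = 1, so 3x ≡ 0 (mod 7) ⟺ x ≡ 0 (mod 7/1 = 7). Hence ker(φ) = 7ℤ

ker(φ) = 7ℤ


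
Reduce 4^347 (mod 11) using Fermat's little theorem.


Fermat's little theorem: if p is prime and gcd(a,p)=1, then a^(p-1) ≡ 1 (mod p)
p = 11 is prime, gcd(4,11) = 1
Reduce exponent: 347 mod 10 = 7
So 4^347 ≡ 4^7 (mod 11)
4^7 mod 11 = 5

4^347 ≡ 5 (mod 11)


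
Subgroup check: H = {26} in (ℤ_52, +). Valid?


Subgroup test for H = {26} in (ℤ_52, +):
(1) 0 ∈ H? No
(2) Closure: for all a,b ∈ H, (a+b) mod 52 ∈ H? No  [counterexample: 26 + 26 = 0 ∉ H]
(3) Inverses: for all a ∈ H, -a mod 52 ∈ H? Yes

No, H is not a subgroup of ℤ_52


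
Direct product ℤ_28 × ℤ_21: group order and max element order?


|ℤ_28 × ℤ_21| = 28 × 21 = 588
Max element order = lcm(28,21) = 84
Cyclic? No (gcd=7)

|ℤ_28×ℤ_21| = 588, max element order = 84


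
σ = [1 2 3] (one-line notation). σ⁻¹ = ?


To find σ⁻¹, swap domain and range:
σ(1) = 1 → σ⁻¹(1) = 1
σ(2) = 2 → σ⁻¹(2) = 2
σ(3) = 3 → σ⁻¹(3) = 3

σ⁻¹ = [1 2 3]


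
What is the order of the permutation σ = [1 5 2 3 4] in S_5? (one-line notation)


Cycle decomposition: (2 5 4 3)
Cycle lengths: 4
Order = lcm(4) = 4

ord(σ) = 4


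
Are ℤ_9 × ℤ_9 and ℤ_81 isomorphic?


Comparing ℤ_9 × ℤ_9 and ℤ_81:
gcd(9,9) = 9 ≠ 1. Max element order in ℤ_9×ℤ_9 is lcm(9,9) = 9 < 81, so it has no element of order 81

No, ℤ_9 × ℤ_9 ≇ ℤ_81


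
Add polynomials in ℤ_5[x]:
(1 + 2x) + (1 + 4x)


Add coefficients mod 5:
x^0: 1 + 1 = 2 (mod 5)
x^1: 2 + 4 = 1 (mod 5)
Result: 2 + x

f + g = 2 + x


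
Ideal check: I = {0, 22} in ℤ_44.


Check ideal conditions for I = {0, 22} in ℤ_44:
(1) I is an additive subgroup? Yes
(2) For r ∈ ℤ_44 and a ∈ I: r·a ∈ I? Yes

Yes, I is an ideal of ℤ_44


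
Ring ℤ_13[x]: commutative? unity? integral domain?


ℤ_13 is a field (n prime), so ℤ_13[x] is a commutative integral domain with unity
Commutative: Yes
Integral domain: Yes
Has unity: Yes

ℤ_13[x]: Commutative=Yes, Unity=Yes


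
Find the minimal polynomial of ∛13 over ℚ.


∛13 satisfies x³ - 13 = 0, irreducible over ℚ (no rational root; 13 is not a perfect cube)

Minimal polynomial: x³ - 13


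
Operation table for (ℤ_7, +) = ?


Elements: {0, 1, 2, 3, 4, 5, 6}
Operation: addition mod 7
Entry (a, b) = (a + b) mod 7

Cayley table:
  | 0 | 1 | 2 | 3 | 4 | 5 | 6
0 | 0 | 1 | 2 | 3 | 4 | 5 | 6
1 | 1 | 2 | 3 | 4 | 5 | 6 | 0
2 | 2 | 3 | 4 | 5 | 6 | 0 | 1
3 | 3 | 4 | 5 | 6 | 0 | 1 | 2
4 | 4 | 5 | 6 | 0 | 1 | 2 | 3
5 | 5 | 6 | 0 | 1 | 2 | 3 | 4
6 | 6 | 0 | 1 | 2 | 3 | 4 | 5


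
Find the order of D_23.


|D_n| = 2n (n rotations and n reflections)
|D_23| = 2×23 = 46

|D_23| = 46


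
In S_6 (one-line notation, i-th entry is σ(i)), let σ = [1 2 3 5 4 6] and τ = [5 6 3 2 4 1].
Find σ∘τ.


σ∘τ: apply τ first, then σ
1 →τ 5 →σ 4
2 →τ 6 →σ 6
3 →τ 3 →σ 3
4 →τ 2 →σ 2
5 →τ 4 →σ 5
6 →τ 1 →σ 1

σ∘τ = [4 6 3 2 5 1]


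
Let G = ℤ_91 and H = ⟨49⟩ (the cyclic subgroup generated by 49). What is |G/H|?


|⟨49⟩| = n / gcd(49, 91) = 91 / 7 = 13
H is normal (ℤ_91 is abelian).
|G/H| = |G| / |H| = 91 / 13 = 7

|G/H| = 7


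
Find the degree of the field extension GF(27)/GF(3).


GF(27) = GF(3^3), so the extension degree is 3

[GF(27)/GF(3)] = 3


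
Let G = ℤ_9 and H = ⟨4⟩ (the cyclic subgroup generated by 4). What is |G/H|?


|⟨4⟩| = n / gcd(4, 9) = 9 / 1 = 9
H is normal (ℤ_9 is abelian).
|G/H| = |G| / |H| = 9 / 9 = 1

|G/H| = 1


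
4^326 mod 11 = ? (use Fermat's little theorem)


Fermat's little theorem: if p is prime and gcd(a,p)=1, then a^(p-1) ≡ 1 (mod p)
p = 11 is prime, gcd(4,11) = 1
Reduce exponent: 326 mod 10 = 6
So 4^326 ≡ 4^6 (mod 11)
4^6 mod 11 = 4

4^326 ≡ 4 (mod 11)


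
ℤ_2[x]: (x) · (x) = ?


Expand and collect like terms; reduce coefficients mod 2:
x^0: 0·0 = 0 ≡ 0 (mod 2)
x^1: 0·1 + 1·0 = 0 ≡ 0 (mod 2)
x^2: 1·1 = 1 ≡ 1 (mod 2)
Result: x^2

f · g = x^2


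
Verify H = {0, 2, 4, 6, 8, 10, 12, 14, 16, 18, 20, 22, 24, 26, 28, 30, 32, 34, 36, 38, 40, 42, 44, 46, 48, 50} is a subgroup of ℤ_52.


Subgroup test for H = {0, 2, 4, 6, 8, 10, 12, 14, 16, 18, 20, 22, 24, 26, 28, 30, 32, 34, 36, 38, 40, 42, 44, 46, 48, 50} in (ℤ_52, +):
(1) 0 ∈ H? Yes
(2) Closure: for all a,b ∈ H, (a+b) mod 52 ∈ H? Yes
(3) Inverses: for all a ∈ H, -a mod 52 ∈ H? Yes

Yes, H is a subgroup of ℤ_52


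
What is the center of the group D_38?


Z(G) = {g ∈ G | gx = xg for all x ∈ G}
For even n, Z(D_n) = {e, r^(n/2)}: the 180° rotation r^19 commutes with every reflection and rotation

Z(D_38) = {e, r^19}


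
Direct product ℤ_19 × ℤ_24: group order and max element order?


|ℤ_19 × ℤ_24| = 19 × 24 = 456
Max element order = lcm(19,24) = 456
Cyclic? Yes (gcd=1)

|ℤ_19×ℤ_24| = 456, max element order = 456


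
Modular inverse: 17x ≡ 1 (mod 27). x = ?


Use the extended Euclidean algorithm to write 1 = 17·s + 27·t; then s mod 27 is the inverse.
Euclidean algorithm:
  17 = 0·27 + 17
  27 = 1·17 + 10
  17 = 1·10 + 7
  10 = 1·7 + 3
  7 = 2·3 + 1
  3 = 3·1 + 0
gcd(17,27) = 1
Back-substitution gives: 17·(8) + 27·(-5) = 1
So 17⁻¹ ≡ 8 ≡ 8 (mod 27)
Check: 17 × 8 = 136 ≡ 1 (mod 27) ✓

17⁻¹ ≡ 8 (mod 27)


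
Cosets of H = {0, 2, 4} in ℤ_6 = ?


H = {0, 2, 4}, |H| = 3
Number of cosets = |G|/|H| = 6/3 = 2
0 + H = {0, 2, 4}
1 + H = {1, 3, 5}

Cosets: 0+H={0,2,4}; 1+H={1,3,5}


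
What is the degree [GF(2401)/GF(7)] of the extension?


GF(2401) = GF(7^4), so the extension degree is 4

[GF(2401)/GF(7)] = 4


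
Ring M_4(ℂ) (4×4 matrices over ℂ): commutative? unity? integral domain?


Matrix multiplication is non-commutative for n ≥ 2; the identity matrix I is the unity; singular matrices give zero divisors, so not an integral domain
Commutative: No
Integral domain: No
Has unity: Yes

M_4(ℂ) (4×4 matrices over ℂ): Commutative=No, Unity=Yes


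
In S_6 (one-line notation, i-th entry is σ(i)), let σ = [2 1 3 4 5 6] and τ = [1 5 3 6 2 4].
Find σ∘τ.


σ∘τ: apply τ first, then σ
1 →τ 1 →σ 2
2 →τ 5 →σ 5
3 →τ 3 →σ 3
4 →τ 6 →σ 6
5 →τ 2 →σ 1
6 →τ 4 →σ 4

σ∘τ = [2 5 3 6 1 4]


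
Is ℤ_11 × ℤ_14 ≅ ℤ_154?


Comparing ℤ_11 × ℤ_14 and ℤ_154:
gcd(11,14) = 1, so ℤ_11 × ℤ_14 ≅ ℤ_154 (CRT)

Yes, ℤ_11 × ℤ_14 ≅ ℤ_154


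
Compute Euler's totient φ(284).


Factor n: 284 = 2^2 × 71
φ(n) = n · ∏(1 - 1/p) over distinct primes p | n
φ(284) = 284 · (1 - 1/2) · (1 - 1/71) = 140

φ(284) = 140


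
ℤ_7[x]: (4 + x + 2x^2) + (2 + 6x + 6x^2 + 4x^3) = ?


Add coefficients mod 7:
x^0: 4 + 2 = 6 (mod 7)
x^1: 1 + 6 = 0 (mod 7)
x^2: 2 + 6 = 1 (mod 7)
x^3: 0 + 4 = 4 (mod 7)
Result: 6 + x^2 + 4x^3

f + g = 6 + x^2 + 4x^3


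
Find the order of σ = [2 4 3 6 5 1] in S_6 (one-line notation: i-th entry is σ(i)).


Cycle decomposition: (1 2 4 6)
Cycle lengths: 4
Order = lcm(4) = 4

ord(σ) = 4


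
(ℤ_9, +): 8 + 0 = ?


Operation: addition mod 9
8 + 0 = (a + b) mod 9 with a = 8, b = 0

8 + 0 = 8


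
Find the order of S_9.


|S_n| = n! (number of permutations of n symbols)
|S_9| = 9! = 362880

|S_9| = 362880


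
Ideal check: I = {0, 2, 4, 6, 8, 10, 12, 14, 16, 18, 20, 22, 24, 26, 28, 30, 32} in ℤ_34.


Check ideal conditions for I = {0, 2, 4, 6, 8, 10, 12, 14, 16, 18, 20, 22, 24, 26, 28, 30, 32} in ℤ_34:
(1) I is an additive subgroup? Yes
(2) For r ∈ ℤ_34 and a ∈ I: r·a ∈ I? Yes

Yes, I is an ideal of ℤ_34


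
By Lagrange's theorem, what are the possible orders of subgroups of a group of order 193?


Lagrange's theorem: |H| divides |G|
|G| = 193
Divisors of 193: 1, 193

Possible subgroup orders: {1, 193}


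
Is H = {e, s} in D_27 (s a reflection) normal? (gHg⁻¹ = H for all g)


H = {e, s} in D_27 (s a reflection)
r·s·r⁻¹ = sr⁻² ≠ s for n ≥ 3, so {e, s} is not closed under conjugation

No, not a normal subgroup


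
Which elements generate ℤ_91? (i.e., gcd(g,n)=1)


g generates ℤ_n iff gcd(g,n) = 1
Prime factors of 91: 7, 13
Generators are g ∈ {1,...,90} not divisible by any of these primes.
Generators: {1, 2, 3, 4, 5, 6, 8, 9, 10, 11, 12, 15, 16, 17, 18, 19, 20, 22, 23, 24, 25, 27, 29, 30, 31, 32, 33, 34, 36, 37, 38, 40, 41, 43, 44, 45, 46, 47, 48, 50, 51, 53, 54, 55, 57, 58, 59, 60, 61, 62, 64, 66, 67, 68, 69, 71, 72, 73, 74, 75, 76, 79, 80, 81, 82, 83, 85, 86, 87, 88, 89, 90}
Number of generators = φ(91) = 72

Generators of ℤ_91 = {1, 2, 3, 4, 5, 6, 8, 9, 10, 11, 12, 15, 16, 17, 18, 19, 20, 22, 23, 24, 25, 27, 29, 30, 31, 32, 33, 34, 36, 37, 38, 40, 41, 43, 44, 45, 46, 47, 48, 50, 51, 53, 54, 55, 57, 58, 59, 60, 61, 62, 64, 66, 67, 68, 69, 71, 72, 73, 74, 75, 76, 79, 80, 81, 82, 83, 85, 86, 87, 88, 89, 90}


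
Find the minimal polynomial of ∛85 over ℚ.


∛85 satisfies x³ - 85 = 0, irreducible over ℚ (no rational root; 85 is not a perfect cube)

Minimal polynomial: x³ - 85


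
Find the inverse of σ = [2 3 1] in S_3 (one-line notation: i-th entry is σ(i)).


To find σ⁻¹, swap domain and range:
σ(1) = 2 → σ⁻¹(2) = 1
σ(2) = 3 → σ⁻¹(3) = 2
σ(3) = 1 → σ⁻¹(1) = 3

σ⁻¹ = [3 1 2]


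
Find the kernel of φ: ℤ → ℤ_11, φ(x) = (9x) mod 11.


Kernel = preimage of identity
ker(φ) = {x ∈ ℤ : 9x ≡ 0 (mod 11)}. gcd(9,11) = 1, so 9x ≡ 0 (mod 11) ⟺ x ≡ 0 (mod 11/1 = 11). Hence ker(φ) = 11ℤ

ker(φ) = 11ℤ


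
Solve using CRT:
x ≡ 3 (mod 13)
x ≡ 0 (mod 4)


m₁ = 13, m₂ = 4, gcd = 1, so CRT applies. M = m₁·m₂ = 52
Let M₁ = M/m₁ = 4, M₂ = M/m₂ = 13
Find y₁ ≡ M₁⁻¹ (mod m₁): 4⁻¹ ≡ 10 (mod 13)
Find y₂ ≡ M₂⁻¹ (mod m₂): 13⁻¹ ≡ 1 (mod 4)
x = a₁·M₁·y₁ + a₂·M₂·y₂ = 3·4·10 + 0·13·1 = 120
Reduce mod 52: x ≡ 16
Check: 16 mod 13 = 3 ✓, 16 mod 4 = 0 ✓

x ≡ 16 (mod 52)


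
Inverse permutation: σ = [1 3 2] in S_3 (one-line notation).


To find σ⁻¹, swap domain and range:
σ(1) = 1 → σ⁻¹(1) = 1
σ(2) = 3 → σ⁻¹(3) = 2
σ(3) = 2 → σ⁻¹(2) = 3

σ⁻¹ = [1 3 2]


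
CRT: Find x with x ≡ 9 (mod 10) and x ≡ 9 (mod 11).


m₁ = 10, m₂ = 11, gcd = 1, so CRT applies. M = m₁·m₂ = 110
Let M₁ = M/m₁ = 11, M₂ = M/m₂ = 10
Find y₁ ≡ M₁⁻¹ (mod m₁): 11⁻¹ ≡ 1 (mod 10)
Find y₂ ≡ M₂⁻¹ (mod m₂): 10⁻¹ ≡ 10 (mod 11)
x = a₁·M₁·y₁ + a₂·M₂·y₂ = 9·11·1 + 9·10·10 = 999
Reduce mod 110: x ≡ 9
Check: 9 mod 10 = 9 ✓, 9 mod 11 = 9 ✓

x ≡ 9 (mod 110)


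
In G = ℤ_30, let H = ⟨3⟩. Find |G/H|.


|⟨3⟩| = n / gcd(3, 30) = 30 / 3 = 10
H is normal (ℤ_30 is abelian).
|G/H| = |G| / |H| = 30 / 10 = 3

|G/H| = 3


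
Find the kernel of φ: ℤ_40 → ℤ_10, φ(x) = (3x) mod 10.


Kernel = preimage of identity
ker(φ) = {x ∈ ℤ_40 : 3x ≡ 0 (mod 10)}. Since 10 | 40, φ is well-defined. The kernel is the cyclic subgroup ⟨10⟩ of ℤ_40 (order 4), i.e. {0, 10, 20, 30}

ker(φ) = {0, 10, 20, 30}


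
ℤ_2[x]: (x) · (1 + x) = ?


Expand and collect like terms; reduce coefficients mod 2:
x^0: 0·1 = 0 ≡ 0 (mod 2)
x^1: 0·1 + 1·1 = 1 ≡ 1 (mod 2)
x^2: 1·1 = 1 ≡ 1 (mod 2)
Result: x + x^2

f · g = x + x^2


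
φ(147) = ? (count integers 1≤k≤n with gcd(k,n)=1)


Factor n: 147 = 3 × 7^2
φ(n) = n · ∏(1 - 1/p) over distinct primes p | n
φ(147) = 147 · (1 - 1/3) · (1 - 1/7) = 84

φ(147) = 84


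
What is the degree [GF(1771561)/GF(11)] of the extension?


GF(1771561) = GF(11^6), so the extension degree is 6

[GF(1771561)/GF(11)] = 6


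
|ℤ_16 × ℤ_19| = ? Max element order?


|ℤ_16 × ℤ_19| = 16 × 19 = 304
Max element order = lcm(16,19) = 304
Cyclic? Yes (gcd=1)

|ℤ_16×ℤ_19| = 304, max element order = 304


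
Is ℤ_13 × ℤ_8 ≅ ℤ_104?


Comparing ℤ_13 × ℤ_8 and ℤ_104:
gcd(13,8) = 1, so ℤ_13 × ℤ_8 ≅ ℤ_104 (CRT)

Yes, ℤ_13 × ℤ_8 ≅ ℤ_104


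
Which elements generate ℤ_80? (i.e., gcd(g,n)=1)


g generates ℤ_n iff gcd(g,n) = 1
Prime factors of 80: 2, 5
Generators are g ∈ {1,...,79} not divisible by any of these primes.
Generators: {1, 3, 7, 9, 11, 13, 17, 19, 21, 23, 27, 29, 31, 33, 37, 39, 41, 43, 47, 49, 51, 53, 57, 59, 61, 63, 67, 69, 71, 73, 77, 79}
Number of generators = φ(80) = 32

Generators of ℤ_80 = {1, 3, 7, 9, 11, 13, 17, 19, 21, 23, 27, 29, 31, 33, 37, 39, 41, 43, 47, 49, 51, 53, 57, 59, 61, 63, 67, 69, 71, 73, 77, 79}


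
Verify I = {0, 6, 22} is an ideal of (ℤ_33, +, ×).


Check ideal conditions for I = {0, 6, 22} in ℤ_33:
(1) I is an additive subgroup? No
(2) For r ∈ ℤ_33 and a ∈ I: r·a ∈ I? No  [counterexample: r=2, a=6, r·a mod 33 = 12 ∉ I]

No, I is not an ideal of ℤ_33


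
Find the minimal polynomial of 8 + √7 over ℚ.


Let α = 8 + √7. Then α - 8 = √7, so (α - 8)² = 7, giving α² - 16α + 57 = 0. Degree 2 and α ∉ ℚ, so this is the minimal polynomial.

Minimal polynomial: x² - 16x + 57


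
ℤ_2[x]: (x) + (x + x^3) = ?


Add coefficients mod 2:
x^0: 0 + 0 = 0 (mod 2)
x^1: 1 + 1 = 0 (mod 2)
x^2: 0 + 0 = 0 (mod 2)
x^3: 0 + 1 = 1 (mod 2)
Result: x^3

f + g = x^3


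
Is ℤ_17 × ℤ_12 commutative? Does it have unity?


Direct product ring; commutative with unity (1,1); but (1,0)·(0,1) = (0,0) gives zero divisors, so not an integral domain
Commutative: Yes
Integral domain: No
Has unity: Yes

ℤ_17 × ℤ_12: Commutative=Yes, Unity=Yes


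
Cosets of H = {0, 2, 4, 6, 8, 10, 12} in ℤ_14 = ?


H = {0, 2, 4, 6, 8, 10, 12}, |H| = 7
Number of cosets = |G|/|H| = 14/7 = 2
0 + H = {0, 2, 4, 6, 8, 10, 12}
1 + H = {1, 3, 5, 7, 9, 11, 13}

Cosets: 0+H={0,2,4,6,8,10,12}; 1+H={1,3,5,7,9,11,13}


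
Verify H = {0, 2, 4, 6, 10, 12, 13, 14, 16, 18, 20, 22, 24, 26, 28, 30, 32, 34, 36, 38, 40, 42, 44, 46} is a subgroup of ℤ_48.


Subgroup test for H = {0, 2, 4, 6, 10, 12, 13, 14, 16, 18, 20, 22, 24, 26, 28, 30, 32, 34, 36, 38, 40, 42, 44, 46} in (ℤ_48, +):
(1) 0 ∈ H? Yes
(2) Closure: for all a,b ∈ H, (a+b) mod 48 ∈ H? No  [counterexample: 2 + 6 = 8 ∉ H]
(3) Inverses: for all a ∈ H, -a mod 48 ∈ H? No

No, H is not a subgroup of ℤ_48


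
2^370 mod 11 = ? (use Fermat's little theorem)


Fermat's little theorem: if p is prime and gcd(a,p)=1, then a^(p-1) ≡ 1 (mod p)
p = 11 is prime, gcd(2,11) = 1
Reduce exponent: 370 mod 10 = 0
So 2^370 ≡ 2^0 (mod 11)
2^0 = 1

2^370 ≡ 1 (mod 11)


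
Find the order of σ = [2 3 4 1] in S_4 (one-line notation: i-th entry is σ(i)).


Cycle decomposition: (1 2 3 4)
Cycle lengths: 4
Order = lcm(4) = 4

ord(σ) = 4


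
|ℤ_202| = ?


ℤ_n has n elements.

|ℤ_202| = 202


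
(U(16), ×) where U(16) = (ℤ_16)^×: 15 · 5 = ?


Operation: multiplication mod 16
15 · 5 = (a × b) mod 16 with a = 15, b = 5

15 · 5 = 11


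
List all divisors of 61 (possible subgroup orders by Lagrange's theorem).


Lagrange's theorem: |H| divides |G|
|G| = 61
Divisors of 61: 1, 61

Possible subgroup orders: {1, 61}


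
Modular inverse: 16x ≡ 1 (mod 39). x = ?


Use the extended Euclidean algorithm to write 1 = 16·s + 39·t; then s mod 39 is the inverse.
Euclidean algorithm:
  16 = 0·39 + 16
  39 = 2·16 + 7
  16 = 2·7 + 2
  7 = 3·2 + 1
  2 = 2·1 + 0
gcd(16,39) = 1
Back-substitution gives: 16·(-17) + 39·(7) = 1
So 16⁻¹ ≡ -17 ≡ 22 (mod 39)
Check: 16 × 22 = 352 ≡ 1 (mod 39) ✓

16⁻¹ ≡ 22 (mod 39)


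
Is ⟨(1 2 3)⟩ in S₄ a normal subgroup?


H = ⟨(1 2 3)⟩ in S₄
(1 4)(1 2 3)(1 4)⁻¹ = (4 2 3) ∉ ⟨(1 2 3)⟩

No, not a normal subgroup


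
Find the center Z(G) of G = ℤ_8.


Z(G) = {g ∈ G | gx = xg for all x ∈ G}
ℤ_8 is abelian, so Z(G) = G

Z(ℤ_8) = ℤ_8


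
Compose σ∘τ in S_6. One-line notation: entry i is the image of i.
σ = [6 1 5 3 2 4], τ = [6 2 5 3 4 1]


σ∘τ: apply τ first, then σ
1 →τ 6 →σ 4
2 →τ 2 →σ 1
3 →τ 5 →σ 2
4 →τ 3 →σ 5
5 →τ 4 →σ 3
6 →τ 1 →σ 6

σ∘τ = [4 1 2 5 3 6]


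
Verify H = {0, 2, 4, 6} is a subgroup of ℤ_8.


Subgroup test for H = {0, 2, 4, 6} in (ℤ_8, +):
(1) 0 ∈ H? Yes
(2) Closure: for all a,b ∈ H, (a+b) mod 8 ∈ H? Yes
(3) Inverses: for all a ∈ H, -a mod 8 ∈ H? Yes

Yes, H is a subgroup of ℤ_8


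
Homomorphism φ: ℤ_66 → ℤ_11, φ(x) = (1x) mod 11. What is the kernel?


Kernel = preimage of identity
ker(φ) = {x ∈ ℤ_66 : 1x ≡ 0 (mod 11)}. Since 11 | 66, φ is well-defined. The kernel is the cyclic subgroup ⟨11⟩ of ℤ_66 (order 6), i.e. {0, 11, 22, 33, 44, 55}

ker(φ) = {0, 11, 22, 33, 44, 55}


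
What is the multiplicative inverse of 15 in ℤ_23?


Use the extended Euclidean algorithm to write 1 = 15·s + 23·t; then s mod 23 is the inverse.
Euclidean algorithm:
  15 = 0·23 + 15
  23 = 1·15 + 8
  15 = 1·8 + 7
  8 = 1·7 + 1
  7 = 7·1 + 0
gcd(15,23) = 1
Back-substitution gives: 15·(-3) + 23·(2) = 1
So 15⁻¹ ≡ -3 ≡ 20 (mod 23)
Check: 15 × 20 = 300 ≡ 1 (mod 23) ✓

15⁻¹ ≡ 20 (mod 23)


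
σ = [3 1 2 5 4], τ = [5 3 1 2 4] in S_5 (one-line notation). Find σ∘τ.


σ∘τ: apply τ first, then σ
1 →τ 5 →σ 4
2 →τ 3 →σ 2
3 →τ 1 →σ 3
4 →τ 2 →σ 1
5 →τ 4 →σ 5

σ∘τ = [4 2 3 1 5]


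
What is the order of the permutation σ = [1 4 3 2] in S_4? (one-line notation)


Cycle decomposition: (2 4)
Cycle lengths: 2
Order = lcm(2) = 2

ord(σ) = 2


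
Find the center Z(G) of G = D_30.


Z(G) = {g ∈ G | gx = xg for all x ∈ G}
For even n, Z(D_n) = {e, r^(n/2)}: the 180° rotation r^15 commutes with every reflection and rotation

Z(D_30) = {e, r^15}


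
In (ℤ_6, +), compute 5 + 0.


Operation: addition mod 6
5 + 0 = (a + b) mod 6 with a = 5, b = 0

5 + 0 = 5


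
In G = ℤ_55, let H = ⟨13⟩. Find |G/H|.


|⟨13⟩| = n / gcd(13, 55) = 55 / 1 = 55
H is normal (ℤ_55 is abelian).
|G/H| = |G| / |H| = 55 / 55 = 1

|G/H| = 1


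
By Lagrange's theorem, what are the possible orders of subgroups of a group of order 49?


Lagrange's theorem: |H| divides |G|
|G| = 49
Divisors of 49: 1, 7, 49

Possible subgroup orders: {1, 7, 49}


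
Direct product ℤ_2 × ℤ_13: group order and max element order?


|ℤ_2 × ℤ_13| = 2 × 13 = 26
Max element order = lcm(2,13) = 26
Cyclic? Yes (gcd=1)

|ℤ_2×ℤ_13| = 26, max element order = 26


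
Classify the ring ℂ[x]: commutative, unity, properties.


Polynomial ring over ℂ (an integral domain) is a commutative integral domain with unity 1
Commutative: Yes
Integral domain: Yes
Has unity: Yes

ℂ[x]: Commutative=Yes, Unity=Yes


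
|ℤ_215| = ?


ℤ_n has n elements.

|ℤ_215| = 215


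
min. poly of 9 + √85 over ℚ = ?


Let α = 9 + √85. Then α - 9 = √85, so (α - 9)² = 85, giving α² - 18α - 4 = 0. Degree 2 and α ∉ ℚ, so this is the minimal polynomial.

Minimal polynomial: x² - 18x - 4


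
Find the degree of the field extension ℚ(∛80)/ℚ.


∛80 has minimal polynomial x³ - 80 (irreducible over ℚ since 80 is not a perfect cube)

[ℚ(∛80)/ℚ] = 3


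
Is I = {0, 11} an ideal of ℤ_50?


Check ideal conditions for I = {0, 11} in ℤ_50:
(1) I is an additive subgroup? No
(2) For r ∈ ℤ_50 and a ∈ I: r·a ∈ I? No  [counterexample: r=2, a=11, r·a mod 50 = 22 ∉ I]

No, I is not an ideal of ℤ_50


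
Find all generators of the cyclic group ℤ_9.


g generates ℤ_n iff gcd(g,n) = 1
Checking each g ∈ {1,...,8}:
gcd(1,9) = 1
gcd(2,9) = 1
gcd(3,9) = 3
gcd(4,9) = 1
gcd(5,9) = 1
gcd(6,9) = 3
gcd(7,9) = 1
gcd(8,9) = 1
Generators: {1, 2, 4, 5, 7, 8}
Number of generators = φ(9) = 6

Generators of ℤ_9 = {1, 2, 4, 5, 7, 8}


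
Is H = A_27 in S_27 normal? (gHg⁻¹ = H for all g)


H = A_27 in S_27
A_27 has index 2 in S_27, and every subgroup of index 2 is normal

Yes, normal subgroup


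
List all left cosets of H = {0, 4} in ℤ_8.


H = {0, 4}, |H| = 2
Number of cosets = |G|/|H| = 8/2 = 4
0 + H = {0, 4}
1 + H = {1, 5}
2 + H = {2, 6}
3 + H = {3, 7}

Cosets: 0+H={0,4}; 1+H={1,5}; 2+H={2,6}; 3+H={3,7}


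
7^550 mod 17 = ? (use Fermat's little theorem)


Fermat's little theorem: if p is prime and gcd(a,p)=1, then a^(p-1) ≡ 1 (mod p)
p = 17 is prime, gcd(7,17) = 1
Reduce exponent: 550 mod 16 = 6
So 7^550 ≡ 7^6 (mod 17)
7^6 mod 17 = 9

7^550 ≡ 9 (mod 17)


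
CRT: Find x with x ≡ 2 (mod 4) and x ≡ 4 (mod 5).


m₁ = 4, m₂ = 5, gcd = 1, so CRT applies. M = m₁·m₂ = 20
Let M₁ = M/m₁ = 5, M₂ = M/m₂ = 4
Find y₁ ≡ M₁⁻¹ (mod m₁): 5⁻¹ ≡ 1 (mod 4)
Find y₂ ≡ M₂⁻¹ (mod m₂): 4⁻¹ ≡ 4 (mod 5)
x = a₁·M₁·y₁ + a₂·M₂·y₂ = 2·5·1 + 4·4·4 = 74
Reduce mod 20: x ≡ 14
Check: 14 mod 4 = 2 ✓, 14 mod 5 = 4 ✓

x ≡ 14 (mod 20)


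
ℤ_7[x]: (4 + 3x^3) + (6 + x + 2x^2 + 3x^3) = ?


Add coefficients mod 7:
x^0: 4 + 6 = 3 (mod 7)
x^1: 0 + 1 = 1 (mod 7)
x^2: 0 + 2 = 2 (mod 7)
x^3: 3 + 3 = 6 (mod 7)
Result: 3 + x + 2x^2 + 6x^3

f + g = 3 + x + 2x^2 + 6x^3


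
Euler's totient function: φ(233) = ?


Factor n: 233 = 233
φ(n) = n · ∏(1 - 1/p) over distinct primes p | n
φ(233) = 233 · (1 - 1/233) = 232

φ(233) = 232


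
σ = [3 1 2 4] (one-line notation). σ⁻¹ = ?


To find σ⁻¹, swap domain and range:
σ(1) = 3 → σ⁻¹(3) = 1
σ(2) = 1 → σ⁻¹(1) = 2
σ(3) = 2 → σ⁻¹(2) = 3
σ(4) = 4 → σ⁻¹(4) = 4

σ⁻¹ = [2 3 1 4]


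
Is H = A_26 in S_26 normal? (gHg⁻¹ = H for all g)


H = A_26 in S_26
A_26 has index 2 in S_26, and every subgroup of index 2 is normal

Yes, normal subgroup


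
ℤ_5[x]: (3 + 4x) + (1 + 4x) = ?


Add coefficients mod 5:
x^0: 3 + 1 = 4 (mod 5)
x^1: 4 + 4 = 3 (mod 5)
Result: 4 + 3x

f + g = 4 + 3x


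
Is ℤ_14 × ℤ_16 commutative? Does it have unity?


Direct product ring; commutative with unity (1,1); but (1,0)·(0,1) = (0,0) gives zero divisors, so not an integral domain
Commutative: Yes
Integral domain: No
Has unity: Yes

ℤ_14 × ℤ_16: Commutative=Yes, Unity=Yes


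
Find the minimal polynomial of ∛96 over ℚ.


∛96 satisfies x³ - 96 = 0, irreducible over ℚ (no rational root; 96 is not a perfect cube)

Minimal polynomial: x³ - 96


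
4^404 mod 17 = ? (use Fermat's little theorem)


Fermat's little theorem: if p is prime and gcd(a,p)=1, then a^(p-1) ≡ 1 (mod p)
p = 17 is prime, gcd(4,17) = 1
Reduce exponent: 404 mod 16 = 4
So 4^404 ≡ 4^4 (mod 17)
4^4 mod 17 = 1

4^404 ≡ 1 (mod 17)


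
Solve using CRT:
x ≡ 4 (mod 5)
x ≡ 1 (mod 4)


m₁ = 5, m₂ = 4, gcd = 1, so CRT applies. M = m₁·m₂ = 20
Let M₁ = M/m₁ = 4, M₂ = M/m₂ = 5
Find y₁ ≡ M₁⁻¹ (mod m₁): 4⁻¹ ≡ 4 (mod 5)
Find y₂ ≡ M₂⁻¹ (mod m₂): 5⁻¹ ≡ 1 (mod 4)
x = a₁·M₁·y₁ + a₂·M₂·y₂ = 4·4·4 + 1·5·1 = 69
Reduce mod 20: x ≡ 9
Check: 9 mod 5 = 4 ✓, 9 mod 4 = 1 ✓

x ≡ 9 (mod 20)


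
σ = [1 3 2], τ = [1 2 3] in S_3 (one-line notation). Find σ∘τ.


σ∘τ: apply τ first, then σ
1 →τ 1 →σ 1
2 →τ 2 →σ 3
3 →τ 3 →σ 2

σ∘τ = [1 3 2]


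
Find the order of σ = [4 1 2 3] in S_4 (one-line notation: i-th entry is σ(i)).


Cycle decomposition: (1 4 3 2)
Cycle lengths: 4
Order = lcm(4) = 4

ord(σ) = 4


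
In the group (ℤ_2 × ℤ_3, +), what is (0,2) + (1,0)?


Operation: componentwise addition mod (2, 3)
(0,2) + (1,0) = ((a₁+b₁) mod 2, (a₂+b₂) mod 3) with a = (0,2), b = (1,0)

(0,2) + (1,0) = (1,2)


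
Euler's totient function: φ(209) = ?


Factor n: 209 = 11 × 19
φ(n) = n · ∏(1 - 1/p) over distinct primes p | n
φ(209) = 209 · (1 - 1/11) · (1 - 1/19) = 180

φ(209) = 180


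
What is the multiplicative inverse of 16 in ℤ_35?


Use the extended Euclidean algorithm to write 1 = 16·s + 35·t; then s mod 35 is the inverse.
Euclidean algorithm:
  16 = 0·35 + 16
  35 = 2·16 + 3
  16 = 5·3 + 1
  3 = 3·1 + 0
gcd(16,35) = 1
Back-substitution gives: 16·(11) + 35·(-5) = 1
So 16⁻¹ ≡ 11 ≡ 11 (mod 35)
Check: 16 × 11 = 176 ≡ 1 (mod 35) ✓

16⁻¹ ≡ 11 (mod 35)


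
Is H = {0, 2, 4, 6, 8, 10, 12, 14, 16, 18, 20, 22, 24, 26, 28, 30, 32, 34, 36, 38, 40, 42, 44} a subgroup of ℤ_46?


Subgroup test for H = {0, 2, 4, 6, 8, 10, 12, 14, 16, 18, 20, 22, 24, 26, 28, 30, 32, 34, 36, 38, 40, 42, 44} in (ℤ_46, +):
(1) 0 ∈ H? Yes
(2) Closure: for all a,b ∈ H, (a+b) mod 46 ∈ H? Yes
(3) Inverses: for all a ∈ H, -a mod 46 ∈ H? Yes

Yes, H is a subgroup of ℤ_46


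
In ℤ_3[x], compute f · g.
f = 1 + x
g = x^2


Expand and collect like terms; reduce coefficients mod 3:
x^0: 1·0 = 0 ≡ 0 (mod 3)
x^1: 1·0 + 1·0 = 0 ≡ 0 (mod 3)
x^2: 1·1 + 1·0 = 1 ≡ 1 (mod 3)
x^3: 1·1 = 1 ≡ 1 (mod 3)
Result: x^2 + x^3

f · g = x^2 + x^3


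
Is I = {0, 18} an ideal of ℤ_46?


Check ideal conditions for I = {0, 18} in ℤ_46:
(1) I is an additive subgroup? No
(2) For r ∈ ℤ_46 and a ∈ I: r·a ∈ I? No  [counterexample: r=2, a=18, r·a mod 46 = 36 ∉ I]

No, I is not an ideal of ℤ_46


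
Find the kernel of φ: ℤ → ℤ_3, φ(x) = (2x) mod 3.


Kernel = preimage of identity
ker(φ) = {x ∈ ℤ : 2x ≡ 0 (mod 3)}. gcd(2,3) = 1, so 2x ≡ 0 (mod 3) ⟺ x ≡ 0 (mod 3/1 = 3). Hence ker(φ) = 3ℤ

ker(φ) = 3ℤ


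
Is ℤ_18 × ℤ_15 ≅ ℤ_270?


Comparing ℤ_18 × ℤ_15 and ℤ_270:
gcd(18,15) = 3 ≠ 1. Max element order in ℤ_18×ℤ_15 is lcm(18,15) = 90 < 270, so it has no element of order 270

No, ℤ_18 × ℤ_15 ≇ ℤ_270


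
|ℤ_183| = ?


ℤ_n has n elements.

|ℤ_183| = 183


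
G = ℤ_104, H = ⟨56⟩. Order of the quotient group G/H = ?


|⟨56⟩| = n / gcd(56, 104) = 104 / 8 = 13
H is normal (ℤ_104 is abelian).
|G/H| = |G| / |H| = 104 / 13 = 8

|G/H| = 8


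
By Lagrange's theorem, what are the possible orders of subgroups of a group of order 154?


Lagrange's theorem: |H| divides |G|
|G| = 154
Divisors of 154: 1, 2, 7, 11, 14, 22, 77, 154

Possible subgroup orders: {1, 2, 7, 11, 14, 22, 77, 154}


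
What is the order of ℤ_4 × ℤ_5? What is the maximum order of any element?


|ℤ_4 × ℤ_5| = 4 × 5 = 20
Max element order = lcm(4,5) = 20
Cyclic? Yes (gcd=1)

|ℤ_4×ℤ_5| = 20, max element order = 20


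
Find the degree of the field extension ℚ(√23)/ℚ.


√23 has minimal polynomial x² - 23 (irreducible over ℚ since 23 is squarefree)

[ℚ(√23)/ℚ] = 2


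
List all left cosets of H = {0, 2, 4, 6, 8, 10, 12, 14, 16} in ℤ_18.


H = {0, 2, 4, 6, 8, 10, 12, 14, 16}, |H| = 9
Number of cosets = |G|/|H| = 18/9 = 2
0 + H = {0, 2, 4, 6, 8, 10, 12, 14, 16}
1 + H = {1, 3, 5, 7, 9, 11, 13, 15, 17}

Cosets: 0+H={0,2,4,6,8,10,12,14,16}; 1+H={1,3,5,7,9,11,13,15,17}


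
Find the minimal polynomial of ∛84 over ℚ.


∛84 satisfies x³ - 84 = 0, irreducible over ℚ (no rational root; 84 is not a perfect cube)

Minimal polynomial: x³ - 84


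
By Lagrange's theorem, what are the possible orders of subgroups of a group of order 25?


Lagrange's theorem: |H| divides |G|
|G| = 25
Divisors of 25: 1, 5, 25

Possible subgroup orders: {1, 5, 25}


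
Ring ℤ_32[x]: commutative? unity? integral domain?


ℤ_32 has zero divisors (2·16 ≡ 0), and these lift to constant zero divisors in ℤ_32[x]; so not an integral domain
Commutative: Yes
Integral domain: No
Has unity: Yes

ℤ_32[x]: Commutative=Yes, Unity=Yes


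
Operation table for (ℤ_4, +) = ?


Elements: {0, 1, 2, 3}
Operation: addition mod 4
Entry (a, b) = (a + b) mod 4

Cayley table:
  | 0 | 1 | 2 | 3
0 | 0 | 1 | 2 | 3
1 | 1 | 2 | 3 | 0
2 | 2 | 3 | 0 | 1
3 | 3 | 0 | 1 | 2


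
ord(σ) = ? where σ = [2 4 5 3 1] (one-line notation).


Cycle decomposition: (1 2 4 3 5)
Cycle lengths: 5
Order = lcm(5) = 5

ord(σ) = 5


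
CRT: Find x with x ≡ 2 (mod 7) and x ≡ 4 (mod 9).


m₁ = 7, m₂ = 9, gcd = 1, so CRT applies. M = m₁·m₂ = 63
Let M₁ = M/m₁ = 9, M₂ = M/m₂ = 7
Find y₁ ≡ M₁⁻¹ (mod m₁): 9⁻¹ ≡ 4 (mod 7)
Find y₂ ≡ M₂⁻¹ (mod m₂): 7⁻¹ ≡ 4 (mod 9)
x = a₁·M₁·y₁ + a₂·M₂·y₂ = 2·9·4 + 4·7·4 = 184
Reduce mod 63: x ≡ 58
Check: 58 mod 7 = 2 ✓, 58 mod 9 = 4 ✓

x ≡ 58 (mod 63)
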